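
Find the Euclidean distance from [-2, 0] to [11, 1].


d = sqrt(sum of squared differences). (-2-11)^2=169, (0-1)^2=1. Sum = 170.

sqrt(170)


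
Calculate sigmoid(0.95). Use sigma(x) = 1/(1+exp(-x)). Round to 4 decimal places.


sigma(0.95) = 1/(1+e^(-0.95)) = 1/(1+0.386741) = 1/1.386741 = 0.7211.

0.7211


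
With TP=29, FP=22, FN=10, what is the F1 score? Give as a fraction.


Precision = 29/51 = 29/51. Recall = 29/39 = 29/39. F1 = 2*P*R/(P+R) = 29/45.

29/45


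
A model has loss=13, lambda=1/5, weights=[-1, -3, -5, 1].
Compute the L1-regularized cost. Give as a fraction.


L1 norm = sum(|w|) = 10. J = 13 + 1/5 * 10 = 15.

15


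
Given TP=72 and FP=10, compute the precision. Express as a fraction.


Precision = TP / (TP + FP) = 72 / 82 = 36/41.

36/41


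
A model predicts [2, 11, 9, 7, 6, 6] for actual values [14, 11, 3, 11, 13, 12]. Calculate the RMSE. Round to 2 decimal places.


MSE = 46.8333. RMSE = sqrt(46.8333) = 6.84.

6.84


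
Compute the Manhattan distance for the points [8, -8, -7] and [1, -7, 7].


d = sum of absolute differences: |8-1|=7 + |-8--7|=1 + |-7-7|=14 = 22.

22


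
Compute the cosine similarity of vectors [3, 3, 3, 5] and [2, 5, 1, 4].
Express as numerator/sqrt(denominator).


dot = 44. |a|^2 = 52, |b|^2 = 46. cos = 44/sqrt(2392).

44/sqrt(2392)


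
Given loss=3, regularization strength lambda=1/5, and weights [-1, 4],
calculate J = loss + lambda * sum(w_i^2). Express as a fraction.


L2 sq norm = sum(w^2) = 17. J = 3 + 1/5 * 17 = 32/5.

32/5


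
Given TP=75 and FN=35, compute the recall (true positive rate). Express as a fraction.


Recall = TP / (TP + FN) = 75 / 110 = 15/22.

15/22


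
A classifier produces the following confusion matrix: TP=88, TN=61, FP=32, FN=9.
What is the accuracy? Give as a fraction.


Accuracy = (TP + TN) / (TP + TN + FP + FN) = (88 + 61) / 190 = 149/190.

149/190


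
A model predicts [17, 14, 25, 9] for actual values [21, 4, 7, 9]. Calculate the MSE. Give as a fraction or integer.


MSE = (1/4) * ((21-17)^2=16 + (4-14)^2=100 + (7-25)^2=324 + (9-9)^2=0). Sum = 440. MSE = 110.

110


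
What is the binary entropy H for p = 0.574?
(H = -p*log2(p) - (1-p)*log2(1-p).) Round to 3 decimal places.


H = -0.574*log2(0.574) - 0.426*log2(0.426) = 0.984.

0.984


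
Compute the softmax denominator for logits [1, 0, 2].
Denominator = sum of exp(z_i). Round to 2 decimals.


Denom = e^1=2.7183 + e^0=1.0000 + e^2=7.3891. Sum = 11.1074, which rounds to 11.11.

11.11


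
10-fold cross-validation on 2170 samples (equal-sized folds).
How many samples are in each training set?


Each validation fold has 2170/10 = 217 samples. Training set = 2170 - 217 = 1953.

1953


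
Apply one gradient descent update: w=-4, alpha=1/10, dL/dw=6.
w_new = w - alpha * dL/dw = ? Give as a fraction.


w_new = -4 - 1/10 * 6 = -4 - 3/5 = -23/5.

-23/5


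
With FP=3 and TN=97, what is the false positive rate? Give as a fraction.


FPR = FP / (FP + TN) = 3 / 100 = 3/100.

3/100


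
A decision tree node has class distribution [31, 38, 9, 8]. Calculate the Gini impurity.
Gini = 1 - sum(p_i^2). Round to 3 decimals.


Total = 86. Proportions: 31/86, 38/86, 9/86, 8/86. sum(p_i^2) = 0.3448. Gini = 1 - 0.3448 = 0.6552, which rounds to 0.655.

0.655


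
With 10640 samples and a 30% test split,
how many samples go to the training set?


Test set = 10640 * 30% = 3192. Training set = 10640 - 3192 = 7448.

7448


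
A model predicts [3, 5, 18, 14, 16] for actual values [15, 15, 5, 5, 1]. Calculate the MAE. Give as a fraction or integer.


MAE = (1/5) * (|15-3|=12 + |15-5|=10 + |5-18|=13 + |5-14|=9 + |1-16|=15). Sum = 59. MAE = 59/5.

59/5


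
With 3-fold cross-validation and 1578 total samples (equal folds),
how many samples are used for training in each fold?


Each validation fold has 1578/3 = 526 samples. Training set = 1578 - 526 = 1052.

1052


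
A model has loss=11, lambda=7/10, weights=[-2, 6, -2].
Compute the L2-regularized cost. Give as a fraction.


L2 sq norm = sum(w^2) = 44. J = 11 + 7/10 * 44 = 209/5.

209/5


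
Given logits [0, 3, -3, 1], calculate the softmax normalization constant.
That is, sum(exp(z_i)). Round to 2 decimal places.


Denom = e^0=1.0000 + e^3=20.0855 + e^-3=0.0498 + e^1=2.7183. Sum = 23.8536, which rounds to 23.85.

23.85


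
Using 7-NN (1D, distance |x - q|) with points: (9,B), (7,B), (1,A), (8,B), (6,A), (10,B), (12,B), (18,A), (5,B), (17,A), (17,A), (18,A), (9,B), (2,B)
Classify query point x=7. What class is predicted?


Distances: |9-7|=2, |7-7|=0, |1-7|=6, |8-7|=1, |6-7|=1, |10-7|=3, |12-7|=5, |18-7|=11, |5-7|=2, |17-7|=10, |17-7|=10, |18-7|=11, |9-7|=2, |2-7|=5. 7 nearest: (7,B), (6,A), (8,B), (9,B), (5,B), (9,B), (10,B). Counts: {'B': 6, 'A': 1}. Majority class: B.

B


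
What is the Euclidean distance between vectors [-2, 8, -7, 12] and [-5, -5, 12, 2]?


d = sqrt(sum of squared differences). (-2--5)^2=9, (8--5)^2=169, (-7-12)^2=361, (12-2)^2=100. Sum = 639.

sqrt(639)


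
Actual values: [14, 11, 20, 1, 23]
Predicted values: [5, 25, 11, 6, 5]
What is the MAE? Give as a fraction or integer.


MAE = (1/5) * (|14-5|=9 + |11-25|=14 + |20-11|=9 + |1-6|=5 + |23-5|=18). Sum = 55. MAE = 11.

11


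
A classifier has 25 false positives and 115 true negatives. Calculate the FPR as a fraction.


FPR = FP / (FP + TN) = 25 / 140 = 5/28.

5/28


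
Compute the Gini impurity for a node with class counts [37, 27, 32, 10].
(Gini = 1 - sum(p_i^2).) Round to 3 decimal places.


Total = 106. Proportions: 37/106, 27/106, 32/106, 10/106. sum(p_i^2) = 0.2868. Gini = 1 - 0.2868 = 0.7132, which rounds to 0.713.

0.713


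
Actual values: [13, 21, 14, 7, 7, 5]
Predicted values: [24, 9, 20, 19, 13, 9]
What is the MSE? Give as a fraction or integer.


MSE = (1/6) * ((13-24)^2=121 + (21-9)^2=144 + (14-20)^2=36 + (7-19)^2=144 + (7-13)^2=36 + (5-9)^2=16). Sum = 497. MSE = 497/6.

497/6


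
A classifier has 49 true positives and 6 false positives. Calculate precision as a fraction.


Precision = TP / (TP + FP) = 49 / 55 = 49/55.

49/55


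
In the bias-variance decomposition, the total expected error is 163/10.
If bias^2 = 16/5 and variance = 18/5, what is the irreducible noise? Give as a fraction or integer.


Total error = bias^2 + variance + irreducible noise. So irreducible noise = 163/10 - 16/5 - 18/5 = 19/2.

19/2


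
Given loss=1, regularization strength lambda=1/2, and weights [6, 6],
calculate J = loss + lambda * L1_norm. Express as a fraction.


L1 norm = sum(|w|) = 12. J = 1 + 1/2 * 12 = 7.

7


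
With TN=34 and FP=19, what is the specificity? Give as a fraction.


Specificity = TN / (TN + FP) = 34 / 53 = 34/53.

34/53


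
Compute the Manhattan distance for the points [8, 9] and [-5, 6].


d = sum of absolute differences: |8--5|=13 + |9-6|=3 = 16.

16


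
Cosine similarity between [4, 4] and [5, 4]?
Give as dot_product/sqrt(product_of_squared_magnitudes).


dot = 36. |a|^2 = 32, |b|^2 = 41. cos = 36/sqrt(1312).

36/sqrt(1312)


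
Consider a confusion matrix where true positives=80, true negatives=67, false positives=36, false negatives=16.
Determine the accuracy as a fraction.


Accuracy = (TP + TN) / (TP + TN + FP + FN) = (80 + 67) / 199 = 147/199.

147/199


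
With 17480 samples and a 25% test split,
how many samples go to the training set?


Test set = 17480 * 25% = 4370. Training set = 17480 - 4370 = 13110.

13110


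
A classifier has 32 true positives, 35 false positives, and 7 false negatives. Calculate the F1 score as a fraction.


Precision = 32/67 = 32/67. Recall = 32/39 = 32/39. F1 = 2*P*R/(P+R) = 32/53.

32/53


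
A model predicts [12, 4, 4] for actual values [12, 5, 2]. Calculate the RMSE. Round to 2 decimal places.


MSE = 1.6667. RMSE = sqrt(1.6667) = 1.29.

1.29


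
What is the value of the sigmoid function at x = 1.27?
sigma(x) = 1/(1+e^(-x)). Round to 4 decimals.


sigma(1.27) = 1/(1+e^(-1.27)) = 1/(1+0.280832) = 1/1.280832 = 0.7807.

0.7807


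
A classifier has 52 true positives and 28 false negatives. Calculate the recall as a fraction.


Recall = TP / (TP + FN) = 52 / 80 = 13/20.

13/20


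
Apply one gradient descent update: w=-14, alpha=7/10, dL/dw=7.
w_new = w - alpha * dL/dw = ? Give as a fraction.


w_new = -14 - 7/10 * 7 = -14 - 49/10 = -189/10.

-189/10


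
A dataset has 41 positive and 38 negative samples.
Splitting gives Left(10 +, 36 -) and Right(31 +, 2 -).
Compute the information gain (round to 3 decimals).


H(parent) = 0.9990. H(left) = 0.7554, H(right) = 0.3298. Weighted = (46/79)*0.7554 + (33/79)*0.3298 = 0.5776. IG = 0.9990 - 0.5776 = 0.4214, which rounds to 0.421.

0.421


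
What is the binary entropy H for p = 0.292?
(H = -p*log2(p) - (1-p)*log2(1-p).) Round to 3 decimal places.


H = -0.292*log2(0.292) - 0.708*log2(0.708) = 0.871.

0.871


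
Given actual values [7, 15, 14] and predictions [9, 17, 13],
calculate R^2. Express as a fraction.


Mean(y) = 12. SS_res = 9. SS_tot = 38. R^2 = 1 - 9/(38) = 29/38.

29/38


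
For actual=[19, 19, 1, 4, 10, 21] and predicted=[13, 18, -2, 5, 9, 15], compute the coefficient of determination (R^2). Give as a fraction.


Mean(y) = 37/3. SS_res = 84. SS_tot = 1102/3. R^2 = 1 - 84/(1102/3) = 425/551.

425/551


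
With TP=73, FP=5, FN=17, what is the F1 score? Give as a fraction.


Precision = 73/78 = 73/78. Recall = 73/90 = 73/90. F1 = 2*P*R/(P+R) = 73/84.

73/84


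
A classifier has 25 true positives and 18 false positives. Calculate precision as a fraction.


Precision = TP / (TP + FP) = 25 / 43 = 25/43.

25/43


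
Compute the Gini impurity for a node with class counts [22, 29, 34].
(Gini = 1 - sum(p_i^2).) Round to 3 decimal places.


Total = 85. Proportions: 22/85, 29/85, 34/85. sum(p_i^2) = 0.3434. Gini = 1 - 0.3434 = 0.6566, which rounds to 0.657.

0.657


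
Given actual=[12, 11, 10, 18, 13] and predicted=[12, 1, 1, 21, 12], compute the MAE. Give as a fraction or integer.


MAE = (1/5) * (|12-12|=0 + |11-1|=10 + |10-1|=9 + |18-21|=3 + |13-12|=1). Sum = 23. MAE = 23/5.

23/5


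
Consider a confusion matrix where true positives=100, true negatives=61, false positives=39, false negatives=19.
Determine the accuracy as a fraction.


Accuracy = (TP + TN) / (TP + TN + FP + FN) = (100 + 61) / 219 = 161/219.

161/219


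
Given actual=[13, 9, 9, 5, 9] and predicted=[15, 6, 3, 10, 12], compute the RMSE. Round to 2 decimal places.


MSE = 16.6000. RMSE = sqrt(16.6000) = 4.07.

4.07


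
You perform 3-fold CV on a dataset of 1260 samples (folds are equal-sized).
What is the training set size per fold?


Each validation fold has 1260/3 = 420 samples. Training set = 1260 - 420 = 840.

840


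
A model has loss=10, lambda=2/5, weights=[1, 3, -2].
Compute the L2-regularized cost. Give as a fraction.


L2 sq norm = sum(w^2) = 14. J = 10 + 2/5 * 14 = 78/5.

78/5


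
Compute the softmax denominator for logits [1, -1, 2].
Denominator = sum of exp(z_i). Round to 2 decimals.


Denom = e^1=2.7183 + e^-1=0.3679 + e^2=7.3891. Sum = 10.4753, which rounds to 10.48.

10.48


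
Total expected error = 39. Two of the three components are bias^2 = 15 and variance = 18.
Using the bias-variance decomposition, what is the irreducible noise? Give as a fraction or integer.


Total error = bias^2 + variance + irreducible noise. So irreducible noise = 39 - 15 - 18 = 6.

6


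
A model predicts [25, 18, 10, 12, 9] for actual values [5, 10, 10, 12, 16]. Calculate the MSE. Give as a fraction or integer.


MSE = (1/5) * ((5-25)^2=400 + (10-18)^2=64 + (10-10)^2=0 + (12-12)^2=0 + (16-9)^2=49). Sum = 513. MSE = 513/5.

513/5


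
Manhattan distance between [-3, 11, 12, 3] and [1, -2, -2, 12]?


d = sum of absolute differences: |-3-1|=4 + |11--2|=13 + |12--2|=14 + |3-12|=9 = 40.

40


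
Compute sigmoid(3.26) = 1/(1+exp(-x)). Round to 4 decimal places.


sigma(3.26) = 1/(1+e^(-3.26)) = 1/(1+0.038388) = 1/1.038388 = 0.9630.

0.9630


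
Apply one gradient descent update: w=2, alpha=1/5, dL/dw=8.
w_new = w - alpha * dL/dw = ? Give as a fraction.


w_new = 2 - 1/5 * 8 = 2 - 8/5 = 2/5.

2/5


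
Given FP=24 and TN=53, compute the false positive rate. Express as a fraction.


FPR = FP / (FP + TN) = 24 / 77 = 24/77.

24/77


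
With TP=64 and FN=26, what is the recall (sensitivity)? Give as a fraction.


Recall = TP / (TP + FN) = 64 / 90 = 32/45.

32/45


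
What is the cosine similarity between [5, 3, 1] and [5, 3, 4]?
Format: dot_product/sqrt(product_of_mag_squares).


dot = 38. |a|^2 = 35, |b|^2 = 50. cos = 38/sqrt(1750).

38/sqrt(1750)


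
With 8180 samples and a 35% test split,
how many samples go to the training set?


Test set = 8180 * 35% = 2863. Training set = 8180 - 2863 = 5317.

5317


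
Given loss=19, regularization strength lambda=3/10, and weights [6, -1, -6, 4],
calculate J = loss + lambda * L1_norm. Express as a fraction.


L1 norm = sum(|w|) = 17. J = 19 + 3/10 * 17 = 241/10.

241/10


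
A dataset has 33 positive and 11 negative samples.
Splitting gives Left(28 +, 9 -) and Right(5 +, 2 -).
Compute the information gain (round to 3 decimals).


H(parent) = 0.8113. H(left) = 0.8004, H(right) = 0.8631. Weighted = (37/44)*0.8004 + (7/44)*0.8631 = 0.8104. IG = 0.8113 - 0.8104 = 0.0009, which rounds to 0.001.

0.001


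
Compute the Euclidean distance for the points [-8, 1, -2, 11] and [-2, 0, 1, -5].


d = sqrt(sum of squared differences). (-8--2)^2=36, (1-0)^2=1, (-2-1)^2=9, (11--5)^2=256. Sum = 302.

sqrt(302)


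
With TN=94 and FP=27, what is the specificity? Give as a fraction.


Specificity = TN / (TN + FP) = 94 / 121 = 94/121.

94/121


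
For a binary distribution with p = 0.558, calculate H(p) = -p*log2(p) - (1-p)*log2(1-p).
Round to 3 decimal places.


H = -0.558*log2(0.558) - 0.442*log2(0.442) = 0.990.

0.990


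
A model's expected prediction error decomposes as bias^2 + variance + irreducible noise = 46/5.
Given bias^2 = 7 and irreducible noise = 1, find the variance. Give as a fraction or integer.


Total error = bias^2 + variance + irreducible noise. So variance = 46/5 - 7 - 1 = 6/5.

6/5


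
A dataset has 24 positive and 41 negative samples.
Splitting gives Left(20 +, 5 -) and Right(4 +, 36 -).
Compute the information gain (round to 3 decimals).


H(parent) = 0.9501. H(left) = 0.7219, H(right) = 0.4690. Weighted = (25/65)*0.7219 + (40/65)*0.4690 = 0.5663. IG = 0.9501 - 0.5663 = 0.3838, which rounds to 0.384.

0.384


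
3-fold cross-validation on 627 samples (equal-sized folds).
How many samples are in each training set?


Each validation fold has 627/3 = 209 samples. Training set = 627 - 209 = 418.

418


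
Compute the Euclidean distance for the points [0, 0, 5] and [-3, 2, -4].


d = sqrt(sum of squared differences). (0--3)^2=9, (0-2)^2=4, (5--4)^2=81. Sum = 94.

sqrt(94)


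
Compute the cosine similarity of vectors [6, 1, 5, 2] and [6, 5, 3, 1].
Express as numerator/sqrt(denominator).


dot = 58. |a|^2 = 66, |b|^2 = 71. cos = 58/sqrt(4686).

58/sqrt(4686)


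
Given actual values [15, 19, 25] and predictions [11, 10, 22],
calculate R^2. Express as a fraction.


Mean(y) = 59/3. SS_res = 106. SS_tot = 152/3. R^2 = 1 - 106/(152/3) = -83/76.

-83/76


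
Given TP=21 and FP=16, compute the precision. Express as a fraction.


Precision = TP / (TP + FP) = 21 / 37 = 21/37.

21/37


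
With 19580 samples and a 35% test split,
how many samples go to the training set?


Test set = 19580 * 35% = 6853. Training set = 19580 - 6853 = 12727.

12727


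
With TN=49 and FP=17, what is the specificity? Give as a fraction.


Specificity = TN / (TN + FP) = 49 / 66 = 49/66.

49/66


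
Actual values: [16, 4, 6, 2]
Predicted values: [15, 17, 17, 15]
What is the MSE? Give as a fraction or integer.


MSE = (1/4) * ((16-15)^2=1 + (4-17)^2=169 + (6-17)^2=121 + (2-15)^2=169). Sum = 460. MSE = 115.

115


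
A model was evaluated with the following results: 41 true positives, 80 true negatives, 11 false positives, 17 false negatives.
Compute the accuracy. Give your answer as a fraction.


Accuracy = (TP + TN) / (TP + TN + FP + FN) = (41 + 80) / 149 = 121/149.

121/149


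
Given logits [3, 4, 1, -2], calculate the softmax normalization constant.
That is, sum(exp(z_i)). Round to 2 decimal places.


Denom = e^3=20.0855 + e^4=54.5982 + e^1=2.7183 + e^-2=0.1353. Sum = 77.5373, which rounds to 77.54.

77.54


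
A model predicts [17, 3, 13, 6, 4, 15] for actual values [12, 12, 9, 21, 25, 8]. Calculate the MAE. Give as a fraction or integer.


MAE = (1/6) * (|12-17|=5 + |12-3|=9 + |9-13|=4 + |21-6|=15 + |25-4|=21 + |8-15|=7). Sum = 61. MAE = 61/6.

61/6


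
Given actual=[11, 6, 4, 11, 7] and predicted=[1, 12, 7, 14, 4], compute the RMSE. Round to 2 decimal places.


MSE = 32.6000. RMSE = sqrt(32.6000) = 5.71.

5.71


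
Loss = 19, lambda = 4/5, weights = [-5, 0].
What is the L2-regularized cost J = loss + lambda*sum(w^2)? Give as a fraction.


L2 sq norm = sum(w^2) = 25. J = 19 + 4/5 * 25 = 39.

39


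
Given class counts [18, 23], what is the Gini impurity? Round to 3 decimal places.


Total = 41. Proportions: 18/41, 23/41. sum(p_i^2) = 0.5074. Gini = 1 - 0.5074 = 0.4926, which rounds to 0.493.

0.493


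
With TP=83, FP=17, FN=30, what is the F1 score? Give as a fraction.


Precision = 83/100 = 83/100. Recall = 83/113 = 83/113. F1 = 2*P*R/(P+R) = 166/213.

166/213


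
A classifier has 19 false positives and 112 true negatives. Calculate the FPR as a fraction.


FPR = FP / (FP + TN) = 19 / 131 = 19/131.

19/131


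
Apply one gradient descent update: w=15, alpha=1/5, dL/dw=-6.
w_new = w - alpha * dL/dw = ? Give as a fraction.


w_new = 15 - 1/5 * -6 = 15 - -6/5 = 81/5.

81/5


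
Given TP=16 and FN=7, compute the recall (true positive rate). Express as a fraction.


Recall = TP / (TP + FN) = 16 / 23 = 16/23.

16/23


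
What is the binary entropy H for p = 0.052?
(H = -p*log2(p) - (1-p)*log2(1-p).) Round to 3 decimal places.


H = -0.052*log2(0.052) - 0.948*log2(0.948) = 0.295.

0.295


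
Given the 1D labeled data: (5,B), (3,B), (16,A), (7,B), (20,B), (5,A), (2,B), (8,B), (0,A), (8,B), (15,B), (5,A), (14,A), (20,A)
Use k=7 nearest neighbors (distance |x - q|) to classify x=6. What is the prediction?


Distances: |5-6|=1, |3-6|=3, |16-6|=10, |7-6|=1, |20-6|=14, |5-6|=1, |2-6|=4, |8-6|=2, |0-6|=6, |8-6|=2, |15-6|=9, |5-6|=1, |14-6|=8, |20-6|=14. 7 nearest: (5,A), (5,A), (5,B), (7,B), (8,B), (8,B), (3,B). Counts: {'A': 2, 'B': 5}. Majority class: B.

B


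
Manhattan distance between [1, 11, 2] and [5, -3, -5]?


d = sum of absolute differences: |1-5|=4 + |11--3|=14 + |2--5|=7 = 25.

25


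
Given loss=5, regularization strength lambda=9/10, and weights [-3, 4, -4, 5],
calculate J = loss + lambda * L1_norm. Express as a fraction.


L1 norm = sum(|w|) = 16. J = 5 + 9/10 * 16 = 97/5.

97/5


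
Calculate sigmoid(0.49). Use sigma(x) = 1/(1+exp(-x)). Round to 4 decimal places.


sigma(0.49) = 1/(1+e^(-0.49)) = 1/(1+0.612626) = 1/1.612626 = 0.6201.

0.6201


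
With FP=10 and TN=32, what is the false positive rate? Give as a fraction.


FPR = FP / (FP + TN) = 10 / 42 = 5/21.

5/21


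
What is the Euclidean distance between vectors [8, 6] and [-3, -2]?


d = sqrt(sum of squared differences). (8--3)^2=121, (6--2)^2=64. Sum = 185.

sqrt(185)


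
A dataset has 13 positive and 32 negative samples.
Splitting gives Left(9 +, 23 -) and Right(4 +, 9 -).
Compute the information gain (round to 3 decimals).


H(parent) = 0.8673. H(left) = 0.8571, H(right) = 0.8905. Weighted = (32/45)*0.8571 + (13/45)*0.8905 = 0.8667. IG = 0.8673 - 0.8667 = 0.0006, which rounds to 0.001.

0.001


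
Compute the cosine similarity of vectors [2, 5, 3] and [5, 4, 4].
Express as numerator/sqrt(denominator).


dot = 42. |a|^2 = 38, |b|^2 = 57. cos = 42/sqrt(2166).

42/sqrt(2166)


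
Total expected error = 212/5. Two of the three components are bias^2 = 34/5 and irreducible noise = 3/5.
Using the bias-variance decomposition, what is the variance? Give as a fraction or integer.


Total error = bias^2 + variance + irreducible noise. So variance = 212/5 - 34/5 - 3/5 = 35.

35


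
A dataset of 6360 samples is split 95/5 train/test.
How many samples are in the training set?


Test set = 6360 * 5% = 318. Training set = 6360 - 318 = 6042.

6042


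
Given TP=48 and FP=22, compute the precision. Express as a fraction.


Precision = TP / (TP + FP) = 48 / 70 = 24/35.

24/35


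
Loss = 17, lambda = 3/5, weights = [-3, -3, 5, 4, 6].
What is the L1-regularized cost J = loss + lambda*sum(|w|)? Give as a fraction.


L1 norm = sum(|w|) = 21. J = 17 + 3/5 * 21 = 148/5.

148/5


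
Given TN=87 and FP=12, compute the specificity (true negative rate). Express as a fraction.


Specificity = TN / (TN + FP) = 87 / 99 = 29/33.

29/33


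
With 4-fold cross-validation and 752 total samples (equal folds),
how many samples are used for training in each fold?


Each validation fold has 752/4 = 188 samples. Training set = 752 - 188 = 564.

564


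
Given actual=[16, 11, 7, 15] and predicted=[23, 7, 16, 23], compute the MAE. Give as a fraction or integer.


MAE = (1/4) * (|16-23|=7 + |11-7|=4 + |7-16|=9 + |15-23|=8). Sum = 28. MAE = 7.

7


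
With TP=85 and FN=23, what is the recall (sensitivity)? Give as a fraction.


Recall = TP / (TP + FN) = 85 / 108 = 85/108.

85/108


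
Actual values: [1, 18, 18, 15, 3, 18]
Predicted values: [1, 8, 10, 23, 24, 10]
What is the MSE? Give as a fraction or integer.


MSE = (1/6) * ((1-1)^2=0 + (18-8)^2=100 + (18-10)^2=64 + (15-23)^2=64 + (3-24)^2=441 + (18-10)^2=64). Sum = 733. MSE = 733/6.

733/6


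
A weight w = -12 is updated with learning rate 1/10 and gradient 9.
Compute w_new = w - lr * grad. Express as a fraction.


w_new = -12 - 1/10 * 9 = -12 - 9/10 = -129/10.

-129/10


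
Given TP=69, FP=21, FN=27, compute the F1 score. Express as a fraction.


Precision = 69/90 = 23/30. Recall = 69/96 = 23/32. F1 = 2*P*R/(P+R) = 23/31.

23/31


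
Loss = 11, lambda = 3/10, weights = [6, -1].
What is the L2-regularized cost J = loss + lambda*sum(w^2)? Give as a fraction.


L2 sq norm = sum(w^2) = 37. J = 11 + 3/10 * 37 = 221/10.

221/10


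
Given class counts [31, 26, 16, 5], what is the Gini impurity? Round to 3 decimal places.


Total = 78. Proportions: 31/78, 26/78, 16/78, 5/78. sum(p_i^2) = 0.3153. Gini = 1 - 0.3153 = 0.6847, which rounds to 0.685.

0.685


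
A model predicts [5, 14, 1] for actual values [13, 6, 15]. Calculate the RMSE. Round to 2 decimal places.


MSE = 108.0000. RMSE = sqrt(108.0000) = 10.39.

10.39


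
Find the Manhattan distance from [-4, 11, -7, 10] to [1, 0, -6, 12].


d = sum of absolute differences: |-4-1|=5 + |11-0|=11 + |-7--6|=1 + |10-12|=2 = 19.

19


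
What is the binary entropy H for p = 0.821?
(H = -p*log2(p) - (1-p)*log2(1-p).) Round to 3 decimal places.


H = -0.821*log2(0.821) - 0.179*log2(0.179) = 0.678.

0.678


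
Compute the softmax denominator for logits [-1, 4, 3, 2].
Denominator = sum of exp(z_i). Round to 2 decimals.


Denom = e^-1=0.3679 + e^4=54.5982 + e^3=20.0855 + e^2=7.3891. Sum = 82.4407, which rounds to 82.44.

82.44


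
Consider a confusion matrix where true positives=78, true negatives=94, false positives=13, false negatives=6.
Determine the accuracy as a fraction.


Accuracy = (TP + TN) / (TP + TN + FP + FN) = (78 + 94) / 191 = 172/191.

172/191


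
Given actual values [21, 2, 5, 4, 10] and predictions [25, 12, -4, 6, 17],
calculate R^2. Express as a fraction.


Mean(y) = 42/5. SS_res = 250. SS_tot = 1166/5. R^2 = 1 - 250/(1166/5) = -42/583.

-42/583


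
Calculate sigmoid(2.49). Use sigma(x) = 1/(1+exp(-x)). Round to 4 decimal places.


sigma(2.49) = 1/(1+e^(-2.49)) = 1/(1+0.082910) = 1/1.082910 = 0.9234.

0.9234


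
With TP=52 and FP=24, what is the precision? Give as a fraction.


Precision = TP / (TP + FP) = 52 / 76 = 13/19.

13/19


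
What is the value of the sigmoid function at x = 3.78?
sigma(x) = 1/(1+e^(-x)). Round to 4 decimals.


sigma(3.78) = 1/(1+e^(-3.78)) = 1/(1+0.022823) = 1/1.022823 = 0.9777.

0.9777


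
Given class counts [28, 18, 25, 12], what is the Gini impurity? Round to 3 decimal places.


Total = 83. Proportions: 28/83, 18/83, 25/83, 12/83. sum(p_i^2) = 0.2725. Gini = 1 - 0.2725 = 0.7275, which rounds to 0.728.

0.728


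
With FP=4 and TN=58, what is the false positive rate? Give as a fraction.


FPR = FP / (FP + TN) = 4 / 62 = 2/31.

2/31


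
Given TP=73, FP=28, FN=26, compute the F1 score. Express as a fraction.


Precision = 73/101 = 73/101. Recall = 73/99 = 73/99. F1 = 2*P*R/(P+R) = 73/100.

73/100


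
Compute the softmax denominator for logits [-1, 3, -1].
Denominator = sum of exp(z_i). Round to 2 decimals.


Denom = e^-1=0.3679 + e^3=20.0855 + e^-1=0.3679. Sum = 20.8213, which rounds to 20.82.

20.82


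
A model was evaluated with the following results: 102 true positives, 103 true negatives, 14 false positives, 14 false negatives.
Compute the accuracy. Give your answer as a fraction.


Accuracy = (TP + TN) / (TP + TN + FP + FN) = (102 + 103) / 233 = 205/233.

205/233


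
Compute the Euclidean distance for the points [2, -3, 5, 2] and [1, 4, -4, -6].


d = sqrt(sum of squared differences). (2-1)^2=1, (-3-4)^2=49, (5--4)^2=81, (2--6)^2=64. Sum = 195.

sqrt(195)


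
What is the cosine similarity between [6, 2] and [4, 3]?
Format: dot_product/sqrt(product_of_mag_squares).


dot = 30. |a|^2 = 40, |b|^2 = 25. cos = 30/sqrt(1000).

30/sqrt(1000)


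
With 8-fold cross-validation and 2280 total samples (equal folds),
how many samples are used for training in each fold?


Each validation fold has 2280/8 = 285 samples. Training set = 2280 - 285 = 1995.

1995


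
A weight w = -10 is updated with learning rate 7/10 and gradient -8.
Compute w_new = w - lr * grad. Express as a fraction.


w_new = -10 - 7/10 * -8 = -10 - -28/5 = -22/5.

-22/5


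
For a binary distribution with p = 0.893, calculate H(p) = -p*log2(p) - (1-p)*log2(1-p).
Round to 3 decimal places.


H = -0.893*log2(0.893) - 0.107*log2(0.107) = 0.491.

0.491


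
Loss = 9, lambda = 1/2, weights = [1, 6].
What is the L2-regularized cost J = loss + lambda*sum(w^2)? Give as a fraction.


L2 sq norm = sum(w^2) = 37. J = 9 + 1/2 * 37 = 55/2.

55/2


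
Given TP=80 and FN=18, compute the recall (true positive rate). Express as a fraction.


Recall = TP / (TP + FN) = 80 / 98 = 40/49.

40/49


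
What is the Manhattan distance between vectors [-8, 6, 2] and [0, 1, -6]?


d = sum of absolute differences: |-8-0|=8 + |6-1|=5 + |2--6|=8 = 21.

21


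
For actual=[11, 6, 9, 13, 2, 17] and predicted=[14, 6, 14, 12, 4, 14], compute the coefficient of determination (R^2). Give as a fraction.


Mean(y) = 29/3. SS_res = 48. SS_tot = 418/3. R^2 = 1 - 48/(418/3) = 137/209.

137/209


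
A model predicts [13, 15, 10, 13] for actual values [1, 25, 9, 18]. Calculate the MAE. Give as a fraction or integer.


MAE = (1/4) * (|1-13|=12 + |25-15|=10 + |9-10|=1 + |18-13|=5). Sum = 28. MAE = 7.

7


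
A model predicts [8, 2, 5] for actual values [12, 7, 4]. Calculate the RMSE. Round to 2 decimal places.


MSE = 14.0000. RMSE = sqrt(14.0000) = 3.74.

3.74


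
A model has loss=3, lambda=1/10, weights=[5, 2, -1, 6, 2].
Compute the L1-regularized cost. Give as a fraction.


L1 norm = sum(|w|) = 16. J = 3 + 1/10 * 16 = 23/5.

23/5


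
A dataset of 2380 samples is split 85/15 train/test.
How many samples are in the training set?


Test set = 2380 * 15% = 357. Training set = 2380 - 357 = 2023.

2023


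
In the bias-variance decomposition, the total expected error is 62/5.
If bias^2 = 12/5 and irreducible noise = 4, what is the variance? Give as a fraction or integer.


Total error = bias^2 + variance + irreducible noise. So variance = 62/5 - 12/5 - 4 = 6.

6


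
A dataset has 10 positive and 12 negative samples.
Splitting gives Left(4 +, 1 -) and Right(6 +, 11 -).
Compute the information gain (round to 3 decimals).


H(parent) = 0.9940. H(left) = 0.7219, H(right) = 0.9367. Weighted = (5/22)*0.7219 + (17/22)*0.9367 = 0.8879. IG = 0.9940 - 0.8879 = 0.1061, which rounds to 0.106.

0.106


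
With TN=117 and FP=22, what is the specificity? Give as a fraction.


Specificity = TN / (TN + FP) = 117 / 139 = 117/139.

117/139


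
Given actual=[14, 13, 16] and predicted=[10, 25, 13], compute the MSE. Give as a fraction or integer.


MSE = (1/3) * ((14-10)^2=16 + (13-25)^2=144 + (16-13)^2=9). Sum = 169. MSE = 169/3.

169/3


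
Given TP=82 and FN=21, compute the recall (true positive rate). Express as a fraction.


Recall = TP / (TP + FN) = 82 / 103 = 82/103.

82/103


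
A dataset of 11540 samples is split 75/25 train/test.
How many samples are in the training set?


Test set = 11540 * 25% = 2885. Training set = 11540 - 2885 = 8655.

8655


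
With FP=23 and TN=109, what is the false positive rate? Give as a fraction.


FPR = FP / (FP + TN) = 23 / 132 = 23/132.

23/132


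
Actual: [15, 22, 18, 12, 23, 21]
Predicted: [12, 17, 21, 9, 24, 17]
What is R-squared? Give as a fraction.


Mean(y) = 37/2. SS_res = 69. SS_tot = 187/2. R^2 = 1 - 69/(187/2) = 49/187.

49/187


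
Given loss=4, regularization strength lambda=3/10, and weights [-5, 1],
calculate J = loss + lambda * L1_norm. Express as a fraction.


L1 norm = sum(|w|) = 6. J = 4 + 3/10 * 6 = 29/5.

29/5


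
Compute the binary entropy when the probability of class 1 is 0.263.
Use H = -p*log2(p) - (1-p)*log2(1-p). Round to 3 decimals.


H = -0.263*log2(0.263) - 0.737*log2(0.737) = 0.831.

0.831


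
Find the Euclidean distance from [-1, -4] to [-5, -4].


d = sqrt(sum of squared differences). (-1--5)^2=16, (-4--4)^2=0. Sum = 16.

4


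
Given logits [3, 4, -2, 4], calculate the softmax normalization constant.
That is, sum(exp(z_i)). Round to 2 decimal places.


Denom = e^3=20.0855 + e^4=54.5982 + e^-2=0.1353 + e^4=54.5982. Sum = 129.4172, which rounds to 129.42.

129.42


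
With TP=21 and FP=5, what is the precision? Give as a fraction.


Precision = TP / (TP + FP) = 21 / 26 = 21/26.

21/26


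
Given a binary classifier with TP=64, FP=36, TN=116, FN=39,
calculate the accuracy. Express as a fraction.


Accuracy = (TP + TN) / (TP + TN + FP + FN) = (64 + 116) / 255 = 12/17.

12/17


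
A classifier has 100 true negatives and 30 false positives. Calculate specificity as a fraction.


Specificity = TN / (TN + FP) = 100 / 130 = 10/13.

10/13


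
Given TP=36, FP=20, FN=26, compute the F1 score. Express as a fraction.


Precision = 36/56 = 9/14. Recall = 36/62 = 18/31. F1 = 2*P*R/(P+R) = 36/59.

36/59


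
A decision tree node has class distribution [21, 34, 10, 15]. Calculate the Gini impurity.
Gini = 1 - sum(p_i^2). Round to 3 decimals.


Total = 80. Proportions: 21/80, 34/80, 10/80, 15/80. sum(p_i^2) = 0.3003. Gini = 1 - 0.3003 = 0.6997, which rounds to 0.700.

0.700


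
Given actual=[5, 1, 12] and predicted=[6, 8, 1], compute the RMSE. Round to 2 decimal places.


MSE = 57.0000. RMSE = sqrt(57.0000) = 7.55.

7.55


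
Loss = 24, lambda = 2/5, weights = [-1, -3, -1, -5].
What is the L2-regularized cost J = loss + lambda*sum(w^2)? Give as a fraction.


L2 sq norm = sum(w^2) = 36. J = 24 + 2/5 * 36 = 192/5.

192/5


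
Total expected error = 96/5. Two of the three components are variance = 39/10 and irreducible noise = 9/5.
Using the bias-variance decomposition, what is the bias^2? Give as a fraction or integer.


Total error = bias^2 + variance + irreducible noise. So bias^2 = 96/5 - 39/10 - 9/5 = 27/2.

27/2


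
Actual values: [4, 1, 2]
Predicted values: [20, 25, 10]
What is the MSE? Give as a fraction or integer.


MSE = (1/3) * ((4-20)^2=256 + (1-25)^2=576 + (2-10)^2=64). Sum = 896. MSE = 896/3.

896/3


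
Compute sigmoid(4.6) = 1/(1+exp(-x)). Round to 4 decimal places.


sigma(4.6) = 1/(1+e^(-4.6)) = 1/(1+0.010052) = 1/1.010052 = 0.9900.

0.9900


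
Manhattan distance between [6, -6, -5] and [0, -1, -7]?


d = sum of absolute differences: |6-0|=6 + |-6--1|=5 + |-5--7|=2 = 13.

13


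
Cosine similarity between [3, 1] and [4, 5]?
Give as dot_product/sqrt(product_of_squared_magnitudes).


dot = 17. |a|^2 = 10, |b|^2 = 41. cos = 17/sqrt(410).

17/sqrt(410)


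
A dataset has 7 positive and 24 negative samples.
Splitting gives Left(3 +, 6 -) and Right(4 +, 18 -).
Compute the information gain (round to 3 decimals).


H(parent) = 0.7706. H(left) = 0.9183, H(right) = 0.6840. Weighted = (9/31)*0.9183 + (22/31)*0.6840 = 0.7520. IG = 0.7706 - 0.7520 = 0.0186, which rounds to 0.019.

0.019


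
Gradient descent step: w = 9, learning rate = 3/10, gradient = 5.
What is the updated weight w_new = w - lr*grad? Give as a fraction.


w_new = 9 - 3/10 * 5 = 9 - 3/2 = 15/2.

15/2


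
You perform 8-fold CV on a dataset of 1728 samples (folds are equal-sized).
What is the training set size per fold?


Each validation fold has 1728/8 = 216 samples. Training set = 1728 - 216 = 1512.

1512


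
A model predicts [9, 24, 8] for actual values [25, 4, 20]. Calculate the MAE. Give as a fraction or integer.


MAE = (1/3) * (|25-9|=16 + |4-24|=20 + |20-8|=12). Sum = 48. MAE = 16.

16


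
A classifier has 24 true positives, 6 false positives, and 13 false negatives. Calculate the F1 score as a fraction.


Precision = 24/30 = 4/5. Recall = 24/37 = 24/37. F1 = 2*P*R/(P+R) = 48/67.

48/67


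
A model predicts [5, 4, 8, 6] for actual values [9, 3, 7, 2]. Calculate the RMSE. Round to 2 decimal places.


MSE = 8.5000. RMSE = sqrt(8.5000) = 2.92.

2.92


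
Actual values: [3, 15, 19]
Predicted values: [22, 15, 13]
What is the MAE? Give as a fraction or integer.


MAE = (1/3) * (|3-22|=19 + |15-15|=0 + |19-13|=6). Sum = 25. MAE = 25/3.

25/3


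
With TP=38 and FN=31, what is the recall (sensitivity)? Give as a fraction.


Recall = TP / (TP + FN) = 38 / 69 = 38/69.

38/69


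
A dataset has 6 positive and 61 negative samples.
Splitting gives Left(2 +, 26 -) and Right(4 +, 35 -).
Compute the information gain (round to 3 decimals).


H(parent) = 0.4350. H(left) = 0.3712, H(right) = 0.4771. Weighted = (28/67)*0.3712 + (39/67)*0.4771 = 0.4328. IG = 0.4350 - 0.4328 = 0.0022, which rounds to 0.002.

0.002


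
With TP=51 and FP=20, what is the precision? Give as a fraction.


Precision = TP / (TP + FP) = 51 / 71 = 51/71.

51/71


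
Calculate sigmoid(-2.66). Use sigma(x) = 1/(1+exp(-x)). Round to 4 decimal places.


sigma(-2.66) = 1/(1+e^(2.66)) = 1/(1+14.296289) = 1/15.296289 = 0.0654.

0.0654


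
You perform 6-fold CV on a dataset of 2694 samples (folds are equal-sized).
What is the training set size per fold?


Each validation fold has 2694/6 = 449 samples. Training set = 2694 - 449 = 2245.

2245


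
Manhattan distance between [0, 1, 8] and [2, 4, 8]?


d = sum of absolute differences: |0-2|=2 + |1-4|=3 + |8-8|=0 = 5.

5


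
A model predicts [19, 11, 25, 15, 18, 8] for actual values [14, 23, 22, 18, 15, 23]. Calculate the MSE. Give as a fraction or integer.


MSE = (1/6) * ((14-19)^2=25 + (23-11)^2=144 + (22-25)^2=9 + (18-15)^2=9 + (15-18)^2=9 + (23-8)^2=225). Sum = 421. MSE = 421/6.

421/6


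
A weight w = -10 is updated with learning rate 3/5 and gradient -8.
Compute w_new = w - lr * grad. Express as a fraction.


w_new = -10 - 3/5 * -8 = -10 - -24/5 = -26/5.

-26/5


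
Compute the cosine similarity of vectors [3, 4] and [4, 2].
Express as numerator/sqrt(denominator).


dot = 20. |a|^2 = 25, |b|^2 = 20. cos = 20/sqrt(500).

20/sqrt(500)


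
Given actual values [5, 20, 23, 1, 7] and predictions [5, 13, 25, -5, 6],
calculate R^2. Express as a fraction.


Mean(y) = 56/5. SS_res = 90. SS_tot = 1884/5. R^2 = 1 - 90/(1884/5) = 239/314.

239/314


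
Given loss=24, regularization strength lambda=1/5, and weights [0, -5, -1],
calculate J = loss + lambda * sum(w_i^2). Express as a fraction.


L2 sq norm = sum(w^2) = 26. J = 24 + 1/5 * 26 = 146/5.

146/5


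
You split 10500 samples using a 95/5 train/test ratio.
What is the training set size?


Test set = 10500 * 5% = 525. Training set = 10500 - 525 = 9975.

9975


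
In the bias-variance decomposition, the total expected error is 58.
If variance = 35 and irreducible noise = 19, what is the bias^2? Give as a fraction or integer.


Total error = bias^2 + variance + irreducible noise. So bias^2 = 58 - 35 - 19 = 4.

4


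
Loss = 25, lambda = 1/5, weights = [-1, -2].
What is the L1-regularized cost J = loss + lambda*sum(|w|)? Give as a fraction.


L1 norm = sum(|w|) = 3. J = 25 + 1/5 * 3 = 128/5.

128/5


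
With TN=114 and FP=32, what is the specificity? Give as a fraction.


Specificity = TN / (TN + FP) = 114 / 146 = 57/73.

57/73


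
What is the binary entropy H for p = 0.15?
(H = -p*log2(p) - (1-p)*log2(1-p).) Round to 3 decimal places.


H = -0.15*log2(0.15) - 0.85*log2(0.85) = 0.610.

0.610


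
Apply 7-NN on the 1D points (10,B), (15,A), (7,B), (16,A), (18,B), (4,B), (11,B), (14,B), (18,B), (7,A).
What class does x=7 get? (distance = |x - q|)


Distances: |10-7|=3, |15-7|=8, |7-7|=0, |16-7|=9, |18-7|=11, |4-7|=3, |11-7|=4, |14-7|=7, |18-7|=11, |7-7|=0. 7 nearest: (7,A), (7,B), (10,B), (4,B), (11,B), (14,B), (15,A). Counts: {'A': 2, 'B': 5}. Majority class: B.

B


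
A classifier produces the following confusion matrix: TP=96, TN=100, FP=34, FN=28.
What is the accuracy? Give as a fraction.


Accuracy = (TP + TN) / (TP + TN + FP + FN) = (96 + 100) / 258 = 98/129.

98/129


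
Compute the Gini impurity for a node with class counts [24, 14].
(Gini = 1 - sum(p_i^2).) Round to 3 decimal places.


Total = 38. Proportions: 24/38, 14/38. sum(p_i^2) = 0.5346. Gini = 1 - 0.5346 = 0.4654, which rounds to 0.465.

0.465


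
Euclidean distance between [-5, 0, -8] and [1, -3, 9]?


d = sqrt(sum of squared differences). (-5-1)^2=36, (0--3)^2=9, (-8-9)^2=289. Sum = 334.

sqrt(334)


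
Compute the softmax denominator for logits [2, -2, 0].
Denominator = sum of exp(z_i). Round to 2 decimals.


Denom = e^2=7.3891 + e^-2=0.1353 + e^0=1.0000. Sum = 8.5244, which rounds to 8.52.

8.52


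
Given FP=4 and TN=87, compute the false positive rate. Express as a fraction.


FPR = FP / (FP + TN) = 4 / 91 = 4/91.

4/91


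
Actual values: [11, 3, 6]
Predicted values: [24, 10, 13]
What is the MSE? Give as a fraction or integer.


MSE = (1/3) * ((11-24)^2=169 + (3-10)^2=49 + (6-13)^2=49). Sum = 267. MSE = 89.

89


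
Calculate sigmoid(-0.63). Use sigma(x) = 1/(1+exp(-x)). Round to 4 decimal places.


sigma(-0.63) = 1/(1+e^(0.63)) = 1/(1+1.877611) = 1/2.877611 = 0.3475.

0.3475


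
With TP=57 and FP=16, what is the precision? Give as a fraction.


Precision = TP / (TP + FP) = 57 / 73 = 57/73.

57/73


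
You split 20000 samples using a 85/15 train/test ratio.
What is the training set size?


Test set = 20000 * 15% = 3000. Training set = 20000 - 3000 = 17000.

17000


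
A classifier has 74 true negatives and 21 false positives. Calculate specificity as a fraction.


Specificity = TN / (TN + FP) = 74 / 95 = 74/95.

74/95


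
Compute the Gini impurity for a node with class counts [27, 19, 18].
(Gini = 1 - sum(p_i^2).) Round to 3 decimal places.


Total = 64. Proportions: 27/64, 19/64, 18/64. sum(p_i^2) = 0.3452. Gini = 1 - 0.3452 = 0.6548, which rounds to 0.655.

0.655
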